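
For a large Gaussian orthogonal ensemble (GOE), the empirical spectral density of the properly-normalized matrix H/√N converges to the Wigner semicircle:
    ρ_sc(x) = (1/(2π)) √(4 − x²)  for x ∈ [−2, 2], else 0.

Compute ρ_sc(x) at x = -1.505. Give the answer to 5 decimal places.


ρ_sc(x) = (1/(2π)) √(4 − x²). With x = -1.505:
  4 − x² = 4 − (-1.505)² = 4 − 2.265025 = 1.734975.
  √(4 − x²) = 1.317184.
  1/(2π) = 0.159155.
  ρ_sc(-1.505) = 0.159155 · 1.317184 = 0.209636.

Rounded to 5 decimal places: ρ_sc(-1.505) ≈ 0.20964.


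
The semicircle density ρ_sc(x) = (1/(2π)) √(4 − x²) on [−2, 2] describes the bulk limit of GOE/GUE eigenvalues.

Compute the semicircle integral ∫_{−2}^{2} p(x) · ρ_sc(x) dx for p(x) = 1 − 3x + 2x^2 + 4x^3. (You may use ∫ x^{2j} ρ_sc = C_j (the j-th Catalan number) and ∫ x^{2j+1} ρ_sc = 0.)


Write p(x) = Σ a_i x^i, split into monomials and integrate each against ρ_sc separately.
Using ∫ x^{2j} ρ_sc = C_j = (1/(j+1)) C(2j, j) (Catalan numbers) and ∫ x^{2j+1} ρ_sc = 0 (odd monomials vanish by symmetry):
  i = 0 (even): a_0 · C_{0} = 1 · 1 = 1
  i = 1 (odd): ∫ x^1 ρ_sc = 0 (vanishes)
  i = 2 (even): a_2 · C_{1} = 2 · 1 = 2
  i = 3 (odd): ∫ x^3 ρ_sc = 0 (vanishes)

Summing the contributions: ∫_{−2}^{2} p(x) ρ_sc(x) dx = 1 + 2 = 3.


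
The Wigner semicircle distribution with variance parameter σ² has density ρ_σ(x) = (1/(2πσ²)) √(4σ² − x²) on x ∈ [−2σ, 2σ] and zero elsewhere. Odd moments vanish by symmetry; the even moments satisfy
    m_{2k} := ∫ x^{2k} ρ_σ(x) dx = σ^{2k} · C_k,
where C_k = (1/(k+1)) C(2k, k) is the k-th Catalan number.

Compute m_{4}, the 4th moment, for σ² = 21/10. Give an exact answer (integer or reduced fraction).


By the scaled semicircle moment identity, m_{2k} = σ^{2k} · C_k with k = 2.
C_2 = (1/(k+1)) · C(2k, k) = (1/3) · C(4, 2) = (1/3) · 6 = 2.
σ^{2k} = (σ²)^k = (21/10)^2 = 441/100.

Therefore m_{4} = σ^{4} · C_2 = (441/100) · 2 = 441/50.


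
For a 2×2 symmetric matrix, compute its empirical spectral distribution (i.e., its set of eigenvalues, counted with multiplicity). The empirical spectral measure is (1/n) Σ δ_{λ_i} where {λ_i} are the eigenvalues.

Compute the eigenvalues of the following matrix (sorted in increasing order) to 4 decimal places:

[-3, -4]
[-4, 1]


Since M is real symmetric, both eigenvalues are real; they are the roots of det(λI − M) = λ² − (tr M) λ + det M.
tr M = -3 + 1 = -2.
det M = (-3)·1 − (-4)² = -3 − 16 = -19.
Characteristic polynomial: λ² + 2λ − 19 = 0.
Discriminant Δ = (tr M)² − 4·det M = 4 − (-76) = 80; √Δ = 8.944272.
λ = (tr M ± √Δ)/2 = (-2 ± 8.944272)/2, giving (tr M − √Δ)/2 = -5.4721 and (tr M + √Δ)/2 = 3.4721.

Eigenvalues sorted in increasing order: [-5.4721, 3.4721].


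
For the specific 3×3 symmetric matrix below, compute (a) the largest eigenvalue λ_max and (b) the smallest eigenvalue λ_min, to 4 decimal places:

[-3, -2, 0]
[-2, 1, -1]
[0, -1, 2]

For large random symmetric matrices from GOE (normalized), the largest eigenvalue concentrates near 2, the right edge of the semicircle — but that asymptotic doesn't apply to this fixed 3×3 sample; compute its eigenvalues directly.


Since M is real symmetric, all three eigenvalues are real; they are the roots of det(λI − M) = λ³ − (tr M) λ² + s λ − det M, where s is the sum of the principal 2×2 minors.
tr M = -3 + 1 + 2 = 0.
s = ((-3)·1 − (-2)²) + ((-3)·2 − 0²) + (1·2 − (-1)²) = -7 + (-6) + 1 = -12.
det M (expand along row 1) = (-3)·1 − (-2)·(-4) + 0·2 = -11.
Characteristic polynomial: λ³ − 12λ + 11 = 0.
Substitute λ = y + (tr M)/3 = y + 0.000000 to remove the quadratic term: y³ + p·y + q = 0 with p = s − (tr M)²/3 = -12.000000 and q = −2(tr M)³/27 + (tr M)·s/3 − det M = 11.000000.
Three real roots ⇒ use the trigonometric (Viète) form: r = 2√(−p/3) = 4.000000, φ = arccos(3q/(p·r)) = arccos(-0.687500) = 2.328837 rad.
y_k = r·cos(φ/3 − 2πk/3) for k = 0, 1, 2 gives y = 2.854102, 1.000000, -3.854102.
λ_k = y_k + 0.000000 gives λ = 2.8541, 1.0000, -3.8541 (check: the sum is 0.0000 = tr M).

Hence λ_max = 2.8541 and λ_min = -3.8541.


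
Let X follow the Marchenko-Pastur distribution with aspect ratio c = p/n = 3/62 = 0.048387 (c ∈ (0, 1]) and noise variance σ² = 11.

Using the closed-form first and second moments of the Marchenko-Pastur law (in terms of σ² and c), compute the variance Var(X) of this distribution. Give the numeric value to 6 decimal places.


Recall the MP moments m_1 = E[X] = σ² and m_2 = E[X²] = σ⁴ (1 + c).
m_1 = E[X] = σ² = 11, so m_1² = 121.
m_2 = E[X²] = σ⁴ (1 + c) = 121 · (1 + 0.048387) = 121 · 1.048387 = 126.854839.
(Note m_2 − m_1² simplifies to c · σ⁴ = 0.048387 · 121.)

Var(X) = m_2 − m_1² = 126.854839 − 121 = 5.854839.


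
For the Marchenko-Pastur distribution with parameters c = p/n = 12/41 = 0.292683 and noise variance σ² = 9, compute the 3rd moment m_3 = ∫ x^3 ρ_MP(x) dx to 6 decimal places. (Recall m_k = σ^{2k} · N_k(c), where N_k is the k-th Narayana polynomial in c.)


E[X³] = σ⁶ (1 + 3c + c²) (third MP moment). With σ² = 9 (so σ⁶ = 729) and c = 12/41 = 0.292683: E[X³] = 729 · (1 + 3·0.292683 + (0.292683)²) = 729 · 1.963712.

So E[X^3] = 1431.546104.


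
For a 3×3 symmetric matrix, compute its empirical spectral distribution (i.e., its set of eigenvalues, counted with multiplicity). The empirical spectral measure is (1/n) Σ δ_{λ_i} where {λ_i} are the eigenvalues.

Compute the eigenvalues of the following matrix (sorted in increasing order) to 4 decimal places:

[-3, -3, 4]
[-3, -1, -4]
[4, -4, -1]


Since M is real symmetric, all three eigenvalues are real; they are the roots of det(λI − M) = λ³ − (tr M) λ² + s λ − det M, where s is the sum of the principal 2×2 minors.
tr M = -3 + (-1) + (-1) = -5.
s = ((-3)·(-1) − (-3)²) + ((-3)·(-1) − 4²) + ((-1)·(-1) − (-4)²) = -6 + (-13) + (-15) = -34.
det M (expand along row 1) = (-3)·(-15) − (-3)·19 + 4·16 = 166.
Characteristic polynomial: λ³ + 5λ² − 34λ − 166 = 0.
Substitute λ = y + (tr M)/3 = y − 1.666667 to remove the quadratic term: y³ + p·y + q = 0 with p = s − (tr M)²/3 = -42.333333 and q = −2(tr M)³/27 + (tr M)·s/3 − det M = -100.074074.
Three real roots ⇒ use the trigonometric (Viète) form: r = 2√(−p/3) = 7.512952, φ = arccos(3q/(p·r)) = arccos(0.943952) = 0.336392 rad.
y_k = r·cos(φ/3 − 2πk/3) for k = 0, 1, 2 gives y = 7.465770, -3.004845, -4.460925.
λ_k = y_k − 1.666667 gives λ = 5.7991, -4.6715, -6.1276 (check: the sum is -5.0000 = tr M).

Eigenvalues sorted in increasing order: [-6.1276, -4.6715, 5.7991].


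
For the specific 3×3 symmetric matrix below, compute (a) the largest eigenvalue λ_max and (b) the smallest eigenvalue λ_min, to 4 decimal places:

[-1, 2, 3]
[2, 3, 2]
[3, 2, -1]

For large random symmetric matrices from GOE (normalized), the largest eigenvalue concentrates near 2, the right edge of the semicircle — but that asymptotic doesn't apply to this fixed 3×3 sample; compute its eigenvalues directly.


Since M is real symmetric, all three eigenvalues are real; they are the roots of det(λI − M) = λ³ − (tr M) λ² + s λ − det M, where s is the sum of the principal 2×2 minors.
tr M = -1 + 3 + (-1) = 1.
s = ((-1)·3 − 2²) + ((-1)·(-1) − 3²) + (3·(-1) − 2²) = -7 + (-8) + (-7) = -22.
det M (expand along row 1) = (-1)·(-7) − 2·(-8) + 3·(-5) = 8.
Characteristic polynomial: λ³ − λ² − 22λ − 8 = 0.
Substitute λ = y + (tr M)/3 = y + 0.333333 to remove the quadratic term: y³ + p·y + q = 0 with p = s − (tr M)²/3 = -22.333333 and q = −2(tr M)³/27 + (tr M)·s/3 − det M = -15.407407.
Three real roots ⇒ use the trigonometric (Viète) form: r = 2√(−p/3) = 5.456902, φ = arccos(3q/(p·r)) = arccos(0.379272) = 1.181787 rad.
y_k = r·cos(φ/3 − 2πk/3) for k = 0, 1, 2 gives y = 5.038948, -0.705615, -4.333333.
λ_k = y_k + 0.333333 gives λ = 5.3723, -0.3723, -4.0000 (check: the sum is 1.0000 = tr M).

Hence λ_max = 5.3723 and λ_min = -4.0000.


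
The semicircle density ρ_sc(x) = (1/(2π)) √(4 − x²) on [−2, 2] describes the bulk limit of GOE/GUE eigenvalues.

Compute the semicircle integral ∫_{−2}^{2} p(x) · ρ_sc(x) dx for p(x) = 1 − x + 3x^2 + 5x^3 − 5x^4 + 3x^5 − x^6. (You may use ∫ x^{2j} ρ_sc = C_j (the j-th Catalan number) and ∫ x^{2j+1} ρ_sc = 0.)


Write p(x) = Σ a_i x^i, split into monomials and integrate each against ρ_sc separately.
Using ∫ x^{2j} ρ_sc = C_j = (1/(j+1)) C(2j, j) (Catalan numbers) and ∫ x^{2j+1} ρ_sc = 0 (odd monomials vanish by symmetry):
  i = 0 (even): a_0 · C_{0} = 1 · 1 = 1
  i = 1 (odd): ∫ x^1 ρ_sc = 0 (vanishes)
  i = 2 (even): a_2 · C_{1} = 3 · 1 = 3
  i = 3 (odd): ∫ x^3 ρ_sc = 0 (vanishes)
  i = 4 (even): a_4 · C_{2} = -5 · 2 = -10
  i = 5 (odd): ∫ x^5 ρ_sc = 0 (vanishes)
  i = 6 (even): a_6 · C_{3} = -1 · 5 = -5

Summing the contributions: ∫_{−2}^{2} p(x) ρ_sc(x) dx = 1 + 3 + (-10) + (-5) = -11.


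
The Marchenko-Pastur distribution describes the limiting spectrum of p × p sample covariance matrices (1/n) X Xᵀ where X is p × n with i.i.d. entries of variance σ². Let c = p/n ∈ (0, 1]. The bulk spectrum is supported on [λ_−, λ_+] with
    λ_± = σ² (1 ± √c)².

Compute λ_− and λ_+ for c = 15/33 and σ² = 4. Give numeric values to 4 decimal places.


c = 15/33 = 0.454545; √c = 0.674200.
λ_− = σ² (1 − √c)² = 4 · (1 − 0.674200)² = 4 · (0.325800)² = 0.424583.
λ_+ = σ² (1 + √c)² = 4 · (1 + 0.674200)² = 4 · (1.674200)² = 11.211781.

Rounded to 4 decimal places: λ_− ≈ 0.4246, λ_+ ≈ 11.2118.


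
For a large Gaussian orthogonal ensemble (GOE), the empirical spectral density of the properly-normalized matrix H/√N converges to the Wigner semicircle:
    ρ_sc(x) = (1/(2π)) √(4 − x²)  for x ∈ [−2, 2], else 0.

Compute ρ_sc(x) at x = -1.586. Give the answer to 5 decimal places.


ρ_sc(x) = (1/(2π)) √(4 − x²). With x = -1.586:
  4 − x² = 4 − (-1.586)² = 4 − 2.515396 = 1.484604.
  √(4 − x²) = 1.218443.
  1/(2π) = 0.159155.
  ρ_sc(-1.586) = 0.159155 · 1.218443 = 0.193921.

Rounded to 5 decimal places: ρ_sc(-1.586) ≈ 0.19392.


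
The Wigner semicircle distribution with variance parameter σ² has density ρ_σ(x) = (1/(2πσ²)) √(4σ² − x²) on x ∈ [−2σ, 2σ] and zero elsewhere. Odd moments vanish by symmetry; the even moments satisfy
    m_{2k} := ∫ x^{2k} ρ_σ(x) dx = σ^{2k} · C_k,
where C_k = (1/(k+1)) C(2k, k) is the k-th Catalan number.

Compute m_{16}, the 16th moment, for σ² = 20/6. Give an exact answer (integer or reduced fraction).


By the scaled semicircle moment identity, m_{2k} = σ^{2k} · C_k with k = 8.
C_8 = (1/(k+1)) · C(2k, k) = (1/9) · C(16, 8) = (1/9) · 12870 = 1430.
σ^{2k} = (σ²)^k = (20/6)^8 = 100000000/6561.

Therefore m_{16} = σ^{16} · C_8 = (100000000/6561) · 1430 = 143000000000/6561.


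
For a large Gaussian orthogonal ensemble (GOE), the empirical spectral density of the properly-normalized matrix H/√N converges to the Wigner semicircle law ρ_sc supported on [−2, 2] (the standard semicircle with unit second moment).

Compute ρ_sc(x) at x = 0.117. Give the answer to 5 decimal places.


ρ_sc(x) = (1/(2π)) √(4 − x²). With x = 0.117:
  4 − x² = 4 − (0.117)² = 4 − 0.013689 = 3.986311.
  √(4 − x²) = 1.996575.
  1/(2π) = 0.159155.
  ρ_sc(0.117) = 0.159155 · 1.996575 = 0.317765.

Rounded to 5 decimal places: ρ_sc(0.117) ≈ 0.31776.


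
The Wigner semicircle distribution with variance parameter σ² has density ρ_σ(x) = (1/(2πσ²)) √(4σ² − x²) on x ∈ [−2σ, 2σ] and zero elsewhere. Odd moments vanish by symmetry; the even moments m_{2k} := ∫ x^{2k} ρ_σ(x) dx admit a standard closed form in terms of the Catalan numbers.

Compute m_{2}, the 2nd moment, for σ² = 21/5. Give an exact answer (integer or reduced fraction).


By the scaled semicircle moment identity, m_{2k} = σ^{2k} · C_k with k = 1.
C_1 = (1/(k+1)) · C(2k, k) = (1/2) · C(2, 1) = (1/2) · 2 = 1.
σ^{2k} = (σ²)^k = (21/5)^1 = 21/5.

Therefore m_{2} = σ^{2} · C_1 = (21/5) · 1 = 21/5.


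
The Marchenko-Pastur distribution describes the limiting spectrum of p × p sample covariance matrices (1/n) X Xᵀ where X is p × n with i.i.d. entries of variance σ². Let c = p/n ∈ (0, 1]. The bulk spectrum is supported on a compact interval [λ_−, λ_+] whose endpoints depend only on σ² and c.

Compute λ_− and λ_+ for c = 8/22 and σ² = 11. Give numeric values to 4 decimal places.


c = 8/22 = 0.363636; √c = 0.603023.
λ_− = σ² (1 − √c)² = 11 · (1 − 0.603023)² = 11 · (0.396977)² = 1.733501.
λ_+ = σ² (1 + √c)² = 11 · (1 + 0.603023)² = 11 · (1.603023)² = 28.266499.

Rounded to 4 decimal places: λ_− ≈ 1.7335, λ_+ ≈ 28.2665.


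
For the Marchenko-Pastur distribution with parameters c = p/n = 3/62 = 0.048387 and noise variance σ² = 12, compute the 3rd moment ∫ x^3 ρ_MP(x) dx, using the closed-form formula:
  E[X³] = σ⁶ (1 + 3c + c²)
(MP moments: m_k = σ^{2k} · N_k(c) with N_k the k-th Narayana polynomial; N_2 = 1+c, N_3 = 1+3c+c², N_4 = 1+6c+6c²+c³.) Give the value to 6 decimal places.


E[X³] = σ⁶ (1 + 3c + c²) (third MP moment). With σ² = 12 (so σ⁶ = 1728) and c = 3/62 = 0.048387: E[X³] = 1728 · (1 + 3·0.048387 + (0.048387)²) = 1728 · 1.147503.

So E[X^3] = 1982.884495.


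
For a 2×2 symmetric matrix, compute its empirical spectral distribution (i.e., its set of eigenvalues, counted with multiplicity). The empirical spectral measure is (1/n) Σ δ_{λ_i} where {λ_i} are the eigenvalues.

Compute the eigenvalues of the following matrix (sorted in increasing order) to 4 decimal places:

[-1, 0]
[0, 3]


Since M is real symmetric, both eigenvalues are real; they are the roots of det(λI − M) = λ² − (tr M) λ + det M.
tr M = -1 + 3 = 2.
det M = (-1)·3 − 0² = -3 − 0 = -3.
Characteristic polynomial: λ² − 2λ − 3 = 0.
Discriminant Δ = (tr M)² − 4·det M = 4 − (-12) = 16; √Δ = 4.000000.
λ = (tr M ± √Δ)/2 = (2 ± 4.000000)/2, giving (tr M − √Δ)/2 = -1.0000 and (tr M + √Δ)/2 = 3.0000.

Eigenvalues sorted in increasing order: [-1.0000, 3.0000].


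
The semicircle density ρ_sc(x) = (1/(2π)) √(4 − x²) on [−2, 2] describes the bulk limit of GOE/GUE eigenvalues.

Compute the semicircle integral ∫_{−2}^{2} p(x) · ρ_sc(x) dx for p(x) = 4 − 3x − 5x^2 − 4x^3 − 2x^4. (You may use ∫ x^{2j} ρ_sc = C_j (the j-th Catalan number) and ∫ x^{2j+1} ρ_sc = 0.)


Write p(x) = Σ a_i x^i, split into monomials and integrate each against ρ_sc separately.
Using ∫ x^{2j} ρ_sc = C_j = (1/(j+1)) C(2j, j) (Catalan numbers) and ∫ x^{2j+1} ρ_sc = 0 (odd monomials vanish by symmetry):
  i = 0 (even): a_0 · C_{0} = 4 · 1 = 4
  i = 1 (odd): ∫ x^1 ρ_sc = 0 (vanishes)
  i = 2 (even): a_2 · C_{1} = -5 · 1 = -5
  i = 3 (odd): ∫ x^3 ρ_sc = 0 (vanishes)
  i = 4 (even): a_4 · C_{2} = -2 · 2 = -4

Summing the contributions: ∫_{−2}^{2} p(x) ρ_sc(x) dx = 4 + (-5) + (-4) = -5.


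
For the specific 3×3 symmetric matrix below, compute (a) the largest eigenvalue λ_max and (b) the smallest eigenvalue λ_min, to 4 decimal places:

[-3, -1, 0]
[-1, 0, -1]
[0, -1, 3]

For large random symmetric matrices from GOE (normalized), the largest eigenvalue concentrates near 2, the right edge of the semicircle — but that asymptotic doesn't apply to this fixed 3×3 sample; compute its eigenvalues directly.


Since M is real symmetric, all three eigenvalues are real; they are the roots of det(λI − M) = λ³ − (tr M) λ² + s λ − det M, where s is the sum of the principal 2×2 minors.
tr M = -3 + 0 + 3 = 0.
s = ((-3)·0 − (-1)²) + ((-3)·3 − 0²) + (0·3 − (-1)²) = -1 + (-9) + (-1) = -11.
det M (expand along row 1) = (-3)·(-1) − (-1)·(-3) + 0·1 = 0.
Characteristic polynomial: λ³ − 11λ = 0.
Substitute λ = y + (tr M)/3 = y + 0.000000 to remove the quadratic term: y³ + p·y + q = 0 with p = s − (tr M)²/3 = -11.000000 and q = −2(tr M)³/27 + (tr M)·s/3 − det M = 0.000000.
Three real roots ⇒ use the trigonometric (Viète) form: r = 2√(−p/3) = 3.829708, φ = arccos(3q/(p·r)) = arccos(0.000000) = 1.570796 rad.
y_k = r·cos(φ/3 − 2πk/3) for k = 0, 1, 2 gives y = 3.316625, 0.000000, -3.316625.
λ_k = y_k + 0.000000 gives λ = 3.3166, 0.0000, -3.3166 (check: the sum is 0.0000 = tr M).

Hence λ_max = 3.3166 and λ_min = -3.3166.


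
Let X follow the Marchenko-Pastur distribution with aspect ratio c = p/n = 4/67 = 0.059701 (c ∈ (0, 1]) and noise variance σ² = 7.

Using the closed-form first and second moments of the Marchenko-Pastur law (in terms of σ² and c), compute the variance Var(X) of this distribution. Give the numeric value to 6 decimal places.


Recall the MP moments m_1 = E[X] = σ² and m_2 = E[X²] = σ⁴ (1 + c).
m_1 = E[X] = σ² = 7, so m_1² = 49.
m_2 = E[X²] = σ⁴ (1 + c) = 49 · (1 + 0.059701) = 49 · 1.059701 = 51.925373.
(Note m_2 − m_1² simplifies to c · σ⁴ = 0.059701 · 49.)

Var(X) = m_2 − m_1² = 51.925373 − 49 = 2.925373.


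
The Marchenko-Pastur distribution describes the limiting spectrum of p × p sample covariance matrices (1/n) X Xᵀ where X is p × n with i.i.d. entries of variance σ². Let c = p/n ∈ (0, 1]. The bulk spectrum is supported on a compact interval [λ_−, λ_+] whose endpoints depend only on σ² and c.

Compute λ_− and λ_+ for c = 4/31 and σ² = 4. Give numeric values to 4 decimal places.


c = 4/31 = 0.129032; √c = 0.359211.
λ_− = σ² (1 − √c)² = 4 · (1 − 0.359211)² = 4 · (0.640789)² = 1.642444.
λ_+ = σ² (1 + √c)² = 4 · (1 + 0.359211)² = 4 · (1.359211)² = 7.389814.

Rounded to 4 decimal places: λ_− ≈ 1.6424, λ_+ ≈ 7.3898.


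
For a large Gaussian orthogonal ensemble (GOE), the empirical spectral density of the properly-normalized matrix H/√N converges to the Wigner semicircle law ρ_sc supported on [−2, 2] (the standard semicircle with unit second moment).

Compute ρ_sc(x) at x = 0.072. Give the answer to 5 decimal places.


ρ_sc(x) = (1/(2π)) √(4 − x²). With x = 0.072:
  4 − x² = 4 − (0.072)² = 4 − 0.005184 = 3.994816.
  √(4 − x²) = 1.998704.
  1/(2π) = 0.159155.
  ρ_sc(0.072) = 0.159155 · 1.998704 = 0.318104.

Rounded to 5 decimal places: ρ_sc(0.072) ≈ 0.31810.


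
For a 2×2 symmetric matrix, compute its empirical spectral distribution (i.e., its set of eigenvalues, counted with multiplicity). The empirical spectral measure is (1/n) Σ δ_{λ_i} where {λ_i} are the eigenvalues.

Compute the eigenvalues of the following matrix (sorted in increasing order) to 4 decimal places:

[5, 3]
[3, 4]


Since M is real symmetric, both eigenvalues are real; they are the roots of det(λI − M) = λ² − (tr M) λ + det M.
tr M = 5 + 4 = 9.
det M = 5·4 − 3² = 20 − 9 = 11.
Characteristic polynomial: λ² − 9λ + 11 = 0.
Discriminant Δ = (tr M)² − 4·det M = 81 − 44 = 37; √Δ = 6.082763.
λ = (tr M ± √Δ)/2 = (9 ± 6.082763)/2, giving (tr M − √Δ)/2 = 1.4586 and (tr M + √Δ)/2 = 7.5414.

Eigenvalues sorted in increasing order: [1.4586, 7.5414].


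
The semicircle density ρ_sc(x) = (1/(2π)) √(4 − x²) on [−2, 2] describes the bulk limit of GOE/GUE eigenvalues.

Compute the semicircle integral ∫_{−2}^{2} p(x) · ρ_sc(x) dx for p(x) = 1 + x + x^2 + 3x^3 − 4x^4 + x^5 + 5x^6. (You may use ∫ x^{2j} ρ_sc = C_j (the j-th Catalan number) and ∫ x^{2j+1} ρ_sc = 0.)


Write p(x) = Σ a_i x^i, split into monomials and integrate each against ρ_sc separately.
Using ∫ x^{2j} ρ_sc = C_j = (1/(j+1)) C(2j, j) (Catalan numbers) and ∫ x^{2j+1} ρ_sc = 0 (odd monomials vanish by symmetry):
  i = 0 (even): a_0 · C_{0} = 1 · 1 = 1
  i = 1 (odd): ∫ x^1 ρ_sc = 0 (vanishes)
  i = 2 (even): a_2 · C_{1} = 1 · 1 = 1
  i = 3 (odd): ∫ x^3 ρ_sc = 0 (vanishes)
  i = 4 (even): a_4 · C_{2} = -4 · 2 = -8
  i = 5 (odd): ∫ x^5 ρ_sc = 0 (vanishes)
  i = 6 (even): a_6 · C_{3} = 5 · 5 = 25

Summing the contributions: ∫_{−2}^{2} p(x) ρ_sc(x) dx = 1 + 1 + (-8) + 25 = 19.


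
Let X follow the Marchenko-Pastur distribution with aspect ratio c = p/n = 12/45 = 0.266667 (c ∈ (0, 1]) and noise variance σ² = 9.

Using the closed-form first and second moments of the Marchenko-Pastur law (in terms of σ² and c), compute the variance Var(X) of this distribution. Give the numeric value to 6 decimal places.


Recall the MP moments m_1 = E[X] = σ² and m_2 = E[X²] = σ⁴ (1 + c).
m_1 = E[X] = σ² = 9, so m_1² = 81.
m_2 = E[X²] = σ⁴ (1 + c) = 81 · (1 + 0.266667) = 81 · 1.266667 = 102.600000.
(Note m_2 − m_1² simplifies to c · σ⁴ = 0.266667 · 81.)

Var(X) = m_2 − m_1² = 102.600000 − 81 = 21.600000.


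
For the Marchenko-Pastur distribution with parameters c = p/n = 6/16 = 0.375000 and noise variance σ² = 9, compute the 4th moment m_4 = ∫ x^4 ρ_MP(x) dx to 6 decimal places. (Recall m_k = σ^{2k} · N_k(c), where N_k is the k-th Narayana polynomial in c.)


E[X⁴] = σ⁸ (1 + 6c + 6c² + c³) (fourth MP moment). With σ² = 9 (so σ⁸ = 6561) and c = 6/16 = 0.375000: E[X⁴] = 6561 · (1 + 6·0.375000 + 6·(0.375000)² + (0.375000)³) = 6561 · 4.146484.

So E[X^4] = 27205.083984.


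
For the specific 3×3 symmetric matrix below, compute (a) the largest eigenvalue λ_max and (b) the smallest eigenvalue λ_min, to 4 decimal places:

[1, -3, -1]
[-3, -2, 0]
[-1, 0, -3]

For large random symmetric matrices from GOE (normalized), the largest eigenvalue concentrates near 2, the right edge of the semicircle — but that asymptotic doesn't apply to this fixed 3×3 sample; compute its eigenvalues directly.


Since M is real symmetric, all three eigenvalues are real; they are the roots of det(λI − M) = λ³ − (tr M) λ² + s λ − det M, where s is the sum of the principal 2×2 minors.
tr M = 1 + (-2) + (-3) = -4.
s = (1·(-2) − (-3)²) + (1·(-3) − (-1)²) + ((-2)·(-3) − 0²) = -11 + (-4) + 6 = -9.
det M (expand along row 1) = 1·6 − (-3)·9 + (-1)·(-2) = 35.
Characteristic polynomial: λ³ + 4λ² − 9λ − 35 = 0.
Substitute λ = y + (tr M)/3 = y − 1.333333 to remove the quadratic term: y³ + p·y + q = 0 with p = s − (tr M)²/3 = -14.333333 and q = −2(tr M)³/27 + (tr M)·s/3 − det M = -18.259259.
Three real roots ⇒ use the trigonometric (Viète) form: r = 2√(−p/3) = 4.371626, φ = arccos(3q/(p·r)) = arccos(0.874207) = 0.506996 rad.
y_k = r·cos(φ/3 − 2πk/3) for k = 0, 1, 2 gives y = 4.309346, -1.517895, -2.791451.
λ_k = y_k − 1.333333 gives λ = 2.9760, -2.8512, -4.1248 (check: the sum is -4.0000 = tr M).

Hence λ_max = 2.9760 and λ_min = -4.1248.


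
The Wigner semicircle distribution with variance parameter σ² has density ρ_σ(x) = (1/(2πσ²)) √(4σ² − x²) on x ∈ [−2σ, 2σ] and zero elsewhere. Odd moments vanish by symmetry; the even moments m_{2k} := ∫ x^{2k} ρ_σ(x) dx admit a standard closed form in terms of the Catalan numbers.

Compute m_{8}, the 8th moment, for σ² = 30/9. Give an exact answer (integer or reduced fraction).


By the scaled semicircle moment identity, m_{2k} = σ^{2k} · C_k with k = 4.
C_4 = (1/(k+1)) · C(2k, k) = (1/5) · C(8, 4) = (1/5) · 70 = 14.
σ^{2k} = (σ²)^k = (30/9)^4 = 10000/81.

Therefore m_{8} = σ^{8} · C_4 = (10000/81) · 14 = 140000/81.


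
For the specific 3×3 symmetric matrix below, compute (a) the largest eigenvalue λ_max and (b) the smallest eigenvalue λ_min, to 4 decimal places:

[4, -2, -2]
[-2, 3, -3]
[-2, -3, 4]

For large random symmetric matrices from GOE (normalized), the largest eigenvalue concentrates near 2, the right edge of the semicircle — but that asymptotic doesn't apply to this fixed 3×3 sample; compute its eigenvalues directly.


Since M is real symmetric, all three eigenvalues are real; they are the roots of det(λI − M) = λ³ − (tr M) λ² + s λ − det M, where s is the sum of the principal 2×2 minors.
tr M = 4 + 3 + 4 = 11.
s = (4·3 − (-2)²) + (4·4 − (-2)²) + (3·4 − (-3)²) = 8 + 12 + 3 = 23.
det M (expand along row 1) = 4·3 − (-2)·(-14) + (-2)·12 = -40.
Characteristic polynomial: λ³ − 11λ² + 23λ + 40 = 0.
Substitute λ = y + (tr M)/3 = y + 3.666667 to remove the quadratic term: y³ + p·y + q = 0 with p = s − (tr M)²/3 = -17.333333 and q = −2(tr M)³/27 + (tr M)·s/3 − det M = 25.740741.
Three real roots ⇒ use the trigonometric (Viète) form: r = 2√(−p/3) = 4.807402, φ = arccos(3q/(p·r)) = arccos(-0.926723) = 2.756391 rad.
y_k = r·cos(φ/3 − 2πk/3) for k = 0, 1, 2 gives y = 2.917020, 1.850807, -4.767827.
λ_k = y_k + 3.666667 gives λ = 6.5837, 5.5175, -1.1012 (check: the sum is 11.0000 = tr M).

Hence λ_max = 6.5837 and λ_min = -1.1012.


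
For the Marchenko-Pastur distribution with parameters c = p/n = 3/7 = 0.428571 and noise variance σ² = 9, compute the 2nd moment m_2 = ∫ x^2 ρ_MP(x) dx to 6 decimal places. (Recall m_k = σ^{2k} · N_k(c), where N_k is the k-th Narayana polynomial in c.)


E[X²] = σ⁴ (1 + c) (second MP moment). With σ² = 9 (so σ⁴ = 81) and c = 3/7 = 0.428571: E[X²] = 81 · (1 + 0.428571) = 81 · 1.428571.

So E[X^2] = 115.714286.


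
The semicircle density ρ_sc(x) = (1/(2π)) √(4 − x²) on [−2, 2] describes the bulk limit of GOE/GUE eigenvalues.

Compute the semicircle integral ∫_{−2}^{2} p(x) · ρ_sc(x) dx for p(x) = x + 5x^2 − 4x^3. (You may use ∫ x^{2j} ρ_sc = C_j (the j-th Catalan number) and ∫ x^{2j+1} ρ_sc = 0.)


Write p(x) = Σ a_i x^i, split into monomials and integrate each against ρ_sc separately.
Using ∫ x^{2j} ρ_sc = C_j = (1/(j+1)) C(2j, j) (Catalan numbers) and ∫ x^{2j+1} ρ_sc = 0 (odd monomials vanish by symmetry):
  i = 1 (odd): ∫ x^1 ρ_sc = 0 (vanishes)
  i = 2 (even): a_2 · C_{1} = 5 · 1 = 5
  i = 3 (odd): ∫ x^3 ρ_sc = 0 (vanishes)

Summing the contributions: ∫_{−2}^{2} p(x) ρ_sc(x) dx = 5.


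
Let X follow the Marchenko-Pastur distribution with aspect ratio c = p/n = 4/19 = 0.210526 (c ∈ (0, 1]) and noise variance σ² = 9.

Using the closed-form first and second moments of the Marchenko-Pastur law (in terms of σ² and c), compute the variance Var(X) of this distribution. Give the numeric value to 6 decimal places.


Recall the MP moments m_1 = E[X] = σ² and m_2 = E[X²] = σ⁴ (1 + c).
m_1 = E[X] = σ² = 9, so m_1² = 81.
m_2 = E[X²] = σ⁴ (1 + c) = 81 · (1 + 0.210526) = 81 · 1.210526 = 98.052632.
(Note m_2 − m_1² simplifies to c · σ⁴ = 0.210526 · 81.)

Var(X) = m_2 − m_1² = 98.052632 − 81 = 17.052632.


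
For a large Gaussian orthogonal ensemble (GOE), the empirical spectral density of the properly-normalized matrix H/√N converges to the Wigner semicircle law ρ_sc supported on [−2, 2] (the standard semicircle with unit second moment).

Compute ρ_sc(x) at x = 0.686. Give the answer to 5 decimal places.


ρ_sc(x) = (1/(2π)) √(4 − x²). With x = 0.686:
  4 − x² = 4 − (0.686)² = 4 − 0.470596 = 3.529404.
  √(4 − x²) = 1.878671.
  1/(2π) = 0.159155.
  ρ_sc(0.686) = 0.159155 · 1.878671 = 0.299000.

Rounded to 5 decimal places: ρ_sc(0.686) ≈ 0.29900.


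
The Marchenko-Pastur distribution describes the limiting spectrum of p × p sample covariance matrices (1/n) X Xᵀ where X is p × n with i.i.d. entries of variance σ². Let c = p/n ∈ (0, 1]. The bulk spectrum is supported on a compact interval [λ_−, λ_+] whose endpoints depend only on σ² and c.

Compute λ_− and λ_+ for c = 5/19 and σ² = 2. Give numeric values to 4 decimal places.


c = 5/19 = 0.263158; √c = 0.512989.
λ_− = σ² (1 − √c)² = 2 · (1 − 0.512989)² = 2 · (0.487011)² = 0.474359.
λ_+ = σ² (1 + √c)² = 2 · (1 + 0.512989)² = 2 · (1.512989)² = 4.578272.

Rounded to 4 decimal places: λ_− ≈ 0.4744, λ_+ ≈ 4.5783.


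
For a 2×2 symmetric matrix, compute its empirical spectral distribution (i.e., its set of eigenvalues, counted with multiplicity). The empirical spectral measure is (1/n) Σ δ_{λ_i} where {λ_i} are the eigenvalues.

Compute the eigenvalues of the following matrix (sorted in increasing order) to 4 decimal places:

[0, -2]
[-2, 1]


Since M is real symmetric, both eigenvalues are real; they are the roots of det(λI − M) = λ² − (tr M) λ + det M.
tr M = 0 + 1 = 1.
det M = 0·1 − (-2)² = 0 − 4 = -4.
Characteristic polynomial: λ² − λ − 4 = 0.
Discriminant Δ = (tr M)² − 4·det M = 1 − (-16) = 17; √Δ = 4.123106.
λ = (tr M ± √Δ)/2 = (1 ± 4.123106)/2, giving (tr M − √Δ)/2 = -1.5616 and (tr M + √Δ)/2 = 2.5616.

Eigenvalues sorted in increasing order: [-1.5616, 2.5616].


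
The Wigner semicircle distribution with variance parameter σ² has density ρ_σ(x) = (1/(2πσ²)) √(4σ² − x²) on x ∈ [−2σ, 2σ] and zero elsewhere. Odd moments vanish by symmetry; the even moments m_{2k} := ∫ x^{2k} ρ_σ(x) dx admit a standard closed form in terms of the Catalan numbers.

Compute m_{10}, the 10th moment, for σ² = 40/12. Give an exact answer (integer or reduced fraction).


By the scaled semicircle moment identity, m_{2k} = σ^{2k} · C_k with k = 5.
C_5 = (1/(k+1)) · C(2k, k) = (1/6) · C(10, 5) = (1/6) · 252 = 42.
σ^{2k} = (σ²)^k = (40/12)^5 = 100000/243.

Therefore m_{10} = σ^{10} · C_5 = (100000/243) · 42 = 1400000/81.


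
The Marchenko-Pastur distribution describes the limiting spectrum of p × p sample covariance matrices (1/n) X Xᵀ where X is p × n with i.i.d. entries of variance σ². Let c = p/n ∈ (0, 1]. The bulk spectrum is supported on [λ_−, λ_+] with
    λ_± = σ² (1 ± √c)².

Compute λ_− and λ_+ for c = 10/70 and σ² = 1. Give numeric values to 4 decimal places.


c = 10/70 = 0.142857; √c = 0.377964.
λ_− = σ² (1 − √c)² = 1 · (1 − 0.377964)² = 1 · (0.622036)² = 0.386928.
λ_+ = σ² (1 + √c)² = 1 · (1 + 0.377964)² = 1 · (1.377964)² = 1.898786.

Rounded to 4 decimal places: λ_− ≈ 0.3869, λ_+ ≈ 1.8988.


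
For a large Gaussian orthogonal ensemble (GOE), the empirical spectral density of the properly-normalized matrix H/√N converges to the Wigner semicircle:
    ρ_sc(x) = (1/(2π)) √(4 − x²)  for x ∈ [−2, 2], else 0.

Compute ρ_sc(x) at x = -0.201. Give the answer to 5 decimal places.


ρ_sc(x) = (1/(2π)) √(4 − x²). With x = -0.201:
  4 − x² = 4 − (-0.201)² = 4 − 0.040401 = 3.959599.
  √(4 − x²) = 1.989874.
  1/(2π) = 0.159155.
  ρ_sc(-0.201) = 0.159155 · 1.989874 = 0.316698.

Rounded to 5 decimal places: ρ_sc(-0.201) ≈ 0.31670.


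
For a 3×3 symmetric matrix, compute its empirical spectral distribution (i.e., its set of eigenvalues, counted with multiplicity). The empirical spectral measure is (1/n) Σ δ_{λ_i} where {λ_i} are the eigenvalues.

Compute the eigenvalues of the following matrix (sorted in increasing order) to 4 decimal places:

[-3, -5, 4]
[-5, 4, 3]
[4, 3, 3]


Since M is real symmetric, all three eigenvalues are real; they are the roots of det(λI − M) = λ³ − (tr M) λ² + s λ − det M, where s is the sum of the principal 2×2 minors.
tr M = -3 + 4 + 3 = 4.
s = ((-3)·4 − (-5)²) + ((-3)·3 − 4²) + (4·3 − 3²) = -37 + (-25) + 3 = -59.
det M (expand along row 1) = (-3)·3 − (-5)·(-27) + 4·(-31) = -268.
Characteristic polynomial: λ³ − 4λ² − 59λ + 268 = 0.
Substitute λ = y + (tr M)/3 = y + 1.333333 to remove the quadratic term: y³ + p·y + q = 0 with p = s − (tr M)²/3 = -64.333333 and q = −2(tr M)³/27 + (tr M)·s/3 − det M = 184.592593.
Three real roots ⇒ use the trigonometric (Viète) form: r = 2√(−p/3) = 9.261629, φ = arccos(3q/(p·r)) = arccos(-0.929420) = 2.763635 rad.
y_k = r·cos(φ/3 − 2πk/3) for k = 0, 1, 2 gives y = 5.601950, 3.586274, -9.188224.
λ_k = y_k + 1.333333 gives λ = 6.9353, 4.9196, -7.8549 (check: the sum is 4.0000 = tr M).

Eigenvalues sorted in increasing order: [-7.8549, 4.9196, 6.9353].


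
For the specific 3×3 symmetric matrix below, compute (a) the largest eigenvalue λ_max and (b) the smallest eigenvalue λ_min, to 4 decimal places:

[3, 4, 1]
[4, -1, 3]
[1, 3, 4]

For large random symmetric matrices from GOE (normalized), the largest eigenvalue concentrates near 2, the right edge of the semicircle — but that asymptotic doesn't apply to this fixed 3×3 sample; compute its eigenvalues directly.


Since M is real symmetric, all three eigenvalues are real; they are the roots of det(λI − M) = λ³ − (tr M) λ² + s λ − det M, where s is the sum of the principal 2×2 minors.
tr M = 3 + (-1) + 4 = 6.
s = (3·(-1) − 4²) + (3·4 − 1²) + ((-1)·4 − 3²) = -19 + 11 + (-13) = -21.
det M (expand along row 1) = 3·(-13) − 4·13 + 1·13 = -78.
Characteristic polynomial: λ³ − 6λ² − 21λ + 78 = 0.
Substitute λ = y + (tr M)/3 = y + 2.000000 to remove the quadratic term: y³ + p·y + q = 0 with p = s − (tr M)²/3 = -33.000000 and q = −2(tr M)³/27 + (tr M)·s/3 − det M = 20.000000.
Three real roots ⇒ use the trigonometric (Viète) form: r = 2√(−p/3) = 6.633250, φ = arccos(3q/(p·r)) = arccos(-0.274101) = 1.848451 rad.
y_k = r·cos(φ/3 − 2πk/3) for k = 0, 1, 2 gives y = 5.413456, 0.613042, -6.026498.
λ_k = y_k + 2.000000 gives λ = 7.4135, 2.6130, -4.0265 (check: the sum is 6.0000 = tr M).

Hence λ_max = 7.4135 and λ_min = -4.0265.


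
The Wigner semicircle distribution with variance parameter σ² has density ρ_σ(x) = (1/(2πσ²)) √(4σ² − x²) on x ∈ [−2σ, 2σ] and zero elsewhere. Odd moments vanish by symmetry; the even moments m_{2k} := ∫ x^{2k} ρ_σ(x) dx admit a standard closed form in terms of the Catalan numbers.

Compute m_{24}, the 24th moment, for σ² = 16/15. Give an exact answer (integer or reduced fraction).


By the scaled semicircle moment identity, m_{2k} = σ^{2k} · C_k with k = 12.
C_12 = (1/(k+1)) · C(2k, k) = (1/13) · C(24, 12) = (1/13) · 2704156 = 208012.
σ^{2k} = (σ²)^k = (16/15)^12 = 281474976710656/129746337890625.

Therefore m_{24} = σ^{24} · C_12 = (281474976710656/129746337890625) · 208012 = 58550172855536975872/129746337890625.


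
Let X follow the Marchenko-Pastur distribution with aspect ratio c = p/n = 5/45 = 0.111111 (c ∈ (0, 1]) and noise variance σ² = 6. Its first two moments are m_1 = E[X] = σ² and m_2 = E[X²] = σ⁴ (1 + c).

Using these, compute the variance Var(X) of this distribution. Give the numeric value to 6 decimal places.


m_1 = E[X] = σ² = 6, so m_1² = 36.
m_2 = E[X²] = σ⁴ (1 + c) = 36 · (1 + 0.111111) = 36 · 1.111111 = 40.000000.
(Note m_2 − m_1² simplifies to c · σ⁴ = 0.111111 · 36.)

Var(X) = m_2 − m_1² = 40.000000 − 36 = 4.000000.


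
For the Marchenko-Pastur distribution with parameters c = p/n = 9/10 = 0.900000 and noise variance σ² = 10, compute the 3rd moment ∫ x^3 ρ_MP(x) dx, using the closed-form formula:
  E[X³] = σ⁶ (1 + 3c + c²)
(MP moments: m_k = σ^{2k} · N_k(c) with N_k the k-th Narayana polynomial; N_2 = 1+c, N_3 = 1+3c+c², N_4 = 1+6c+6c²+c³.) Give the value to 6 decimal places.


E[X³] = σ⁶ (1 + 3c + c²) (third MP moment). With σ² = 10 (so σ⁶ = 1000) and c = 9/10 = 0.900000: E[X³] = 1000 · (1 + 3·0.900000 + (0.900000)²) = 1000 · 4.510000.

So E[X^3] = 4510.000000.


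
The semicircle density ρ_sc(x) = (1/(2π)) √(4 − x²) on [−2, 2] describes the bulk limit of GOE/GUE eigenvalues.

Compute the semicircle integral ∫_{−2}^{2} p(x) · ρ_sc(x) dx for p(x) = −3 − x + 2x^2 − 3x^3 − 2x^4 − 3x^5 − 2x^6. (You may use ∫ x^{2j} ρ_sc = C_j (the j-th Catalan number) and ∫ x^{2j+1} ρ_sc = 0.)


Write p(x) = Σ a_i x^i, split into monomials and integrate each against ρ_sc separately.
Using ∫ x^{2j} ρ_sc = C_j = (1/(j+1)) C(2j, j) (Catalan numbers) and ∫ x^{2j+1} ρ_sc = 0 (odd monomials vanish by symmetry):
  i = 0 (even): a_0 · C_{0} = -3 · 1 = -3
  i = 1 (odd): ∫ x^1 ρ_sc = 0 (vanishes)
  i = 2 (even): a_2 · C_{1} = 2 · 1 = 2
  i = 3 (odd): ∫ x^3 ρ_sc = 0 (vanishes)
  i = 4 (even): a_4 · C_{2} = -2 · 2 = -4
  i = 5 (odd): ∫ x^5 ρ_sc = 0 (vanishes)
  i = 6 (even): a_6 · C_{3} = -2 · 5 = -10

Summing the contributions: ∫_{−2}^{2} p(x) ρ_sc(x) dx = (-3) + 2 + (-4) + (-10) = -15.


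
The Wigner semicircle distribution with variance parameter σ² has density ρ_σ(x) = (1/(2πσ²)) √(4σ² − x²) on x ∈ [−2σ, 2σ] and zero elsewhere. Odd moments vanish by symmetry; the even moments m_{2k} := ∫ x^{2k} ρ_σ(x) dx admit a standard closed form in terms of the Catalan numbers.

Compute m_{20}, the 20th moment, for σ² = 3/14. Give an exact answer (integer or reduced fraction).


By the scaled semicircle moment identity, m_{2k} = σ^{2k} · C_k with k = 10.
C_10 = (1/(k+1)) · C(2k, k) = (1/11) · C(20, 10) = (1/11) · 184756 = 16796.
σ^{2k} = (σ²)^k = (3/14)^10 = 59049/289254654976.

Therefore m_{20} = σ^{20} · C_10 = (59049/289254654976) · 16796 = 247946751/72313663744.


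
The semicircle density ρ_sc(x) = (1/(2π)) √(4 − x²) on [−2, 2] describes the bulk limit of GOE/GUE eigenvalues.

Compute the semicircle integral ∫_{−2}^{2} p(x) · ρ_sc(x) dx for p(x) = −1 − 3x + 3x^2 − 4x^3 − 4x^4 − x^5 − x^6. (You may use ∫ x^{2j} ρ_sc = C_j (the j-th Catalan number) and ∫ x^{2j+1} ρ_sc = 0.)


Write p(x) = Σ a_i x^i, split into monomials and integrate each against ρ_sc separately.
Using ∫ x^{2j} ρ_sc = C_j = (1/(j+1)) C(2j, j) (Catalan numbers) and ∫ x^{2j+1} ρ_sc = 0 (odd monomials vanish by symmetry):
  i = 0 (even): a_0 · C_{0} = -1 · 1 = -1
  i = 1 (odd): ∫ x^1 ρ_sc = 0 (vanishes)
  i = 2 (even): a_2 · C_{1} = 3 · 1 = 3
  i = 3 (odd): ∫ x^3 ρ_sc = 0 (vanishes)
  i = 4 (even): a_4 · C_{2} = -4 · 2 = -8
  i = 5 (odd): ∫ x^5 ρ_sc = 0 (vanishes)
  i = 6 (even): a_6 · C_{3} = -1 · 5 = -5

Summing the contributions: ∫_{−2}^{2} p(x) ρ_sc(x) dx = (-1) + 3 + (-8) + (-5) = -11.


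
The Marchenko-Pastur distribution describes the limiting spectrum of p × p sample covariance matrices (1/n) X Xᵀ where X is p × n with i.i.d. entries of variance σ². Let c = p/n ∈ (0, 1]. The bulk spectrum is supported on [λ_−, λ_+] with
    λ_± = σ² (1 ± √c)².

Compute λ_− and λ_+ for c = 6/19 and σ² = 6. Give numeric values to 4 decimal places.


c = 6/19 = 0.315789; √c = 0.561951.
λ_− = σ² (1 − √c)² = 6 · (1 − 0.561951)² = 6 · (0.438049)² = 1.151319.
λ_+ = σ² (1 + √c)² = 6 · (1 + 0.561951)² = 6 · (1.561951)² = 14.638155.

Rounded to 4 decimal places: λ_− ≈ 1.1513, λ_+ ≈ 14.6382.


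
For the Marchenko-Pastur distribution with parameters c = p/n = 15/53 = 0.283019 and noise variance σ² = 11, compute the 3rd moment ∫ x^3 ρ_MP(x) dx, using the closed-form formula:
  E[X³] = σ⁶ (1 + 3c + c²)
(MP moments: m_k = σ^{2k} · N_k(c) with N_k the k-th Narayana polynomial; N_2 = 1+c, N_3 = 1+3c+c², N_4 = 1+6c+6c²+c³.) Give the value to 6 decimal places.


E[X³] = σ⁶ (1 + 3c + c²) (third MP moment). With σ² = 11 (so σ⁶ = 1331) and c = 15/53 = 0.283019: E[X³] = 1331 · (1 + 3·0.283019 + (0.283019)²) = 1331 · 1.929156.

So E[X^3] = 2567.707013.


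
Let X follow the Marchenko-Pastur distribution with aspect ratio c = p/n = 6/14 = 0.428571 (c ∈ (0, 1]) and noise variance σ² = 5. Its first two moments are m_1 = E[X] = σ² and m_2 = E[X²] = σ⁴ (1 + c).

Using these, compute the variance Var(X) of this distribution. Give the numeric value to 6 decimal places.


m_1 = E[X] = σ² = 5, so m_1² = 25.
m_2 = E[X²] = σ⁴ (1 + c) = 25 · (1 + 0.428571) = 25 · 1.428571 = 35.714286.
(Note m_2 − m_1² simplifies to c · σ⁴ = 0.428571 · 25.)

Var(X) = m_2 − m_1² = 35.714286 − 25 = 10.714286.


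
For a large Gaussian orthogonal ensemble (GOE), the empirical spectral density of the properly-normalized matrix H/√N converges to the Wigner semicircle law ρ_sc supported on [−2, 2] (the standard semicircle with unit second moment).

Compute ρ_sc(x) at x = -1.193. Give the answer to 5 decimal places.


ρ_sc(x) = (1/(2π)) √(4 − x²). With x = -1.193:
  4 − x² = 4 − (-1.193)² = 4 − 1.423249 = 2.576751.
  √(4 − x²) = 1.605226.
  1/(2π) = 0.159155.
  ρ_sc(-1.193) = 0.159155 · 1.605226 = 0.255480.

Rounded to 5 decimal places: ρ_sc(-1.193) ≈ 0.25548.
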